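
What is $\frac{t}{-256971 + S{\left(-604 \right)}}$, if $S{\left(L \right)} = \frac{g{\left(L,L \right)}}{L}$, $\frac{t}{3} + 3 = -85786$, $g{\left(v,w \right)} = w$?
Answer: $\frac{257367}{256970} \approx 1.0015$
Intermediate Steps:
$t = -257367$ ($t = -9 + 3 \left(-85786\right) = -9 - 257358 = -257367$)
$S{\left(L \right)} = 1$ ($S{\left(L \right)} = \frac{L}{L} = 1$)
$\frac{t}{-256971 + S{\left(-604 \right)}} = - \frac{257367}{-256971 + 1} = - \frac{257367}{-256970} = \left(-257367\right) \left(- \frac{1}{256970}\right) = \frac{257367}{256970}$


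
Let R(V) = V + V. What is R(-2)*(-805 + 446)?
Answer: 1436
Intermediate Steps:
R(V) = 2*V
R(-2)*(-805 + 446) = (2*(-2))*(-805 + 446) = -4*(-359) = 1436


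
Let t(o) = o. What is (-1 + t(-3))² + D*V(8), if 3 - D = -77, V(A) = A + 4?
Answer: 976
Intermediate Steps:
V(A) = 4 + A
D = 80 (D = 3 - 1*(-77) = 3 + 77 = 80)
(-1 + t(-3))² + D*V(8) = (-1 - 3)² + 80*(4 + 8) = (-4)² + 80*12 = 16 + 960 = 976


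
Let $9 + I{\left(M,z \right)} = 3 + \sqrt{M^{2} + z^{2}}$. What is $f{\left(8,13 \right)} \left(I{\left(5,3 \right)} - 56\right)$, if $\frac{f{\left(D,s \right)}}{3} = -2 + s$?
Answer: $-2046 + 33 \sqrt{34} \approx -1853.6$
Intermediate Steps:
$I{\left(M,z \right)} = -6 + \sqrt{M^{2} + z^{2}}$ ($I{\left(M,z \right)} = -9 + \left(3 + \sqrt{M^{2} + z^{2}}\right) = -6 + \sqrt{M^{2} + z^{2}}$)
$f{\left(D,s \right)} = -6 + 3 s$ ($f{\left(D,s \right)} = 3 \left(-2 + s\right) = -6 + 3 s$)
$f{\left(8,13 \right)} \left(I{\left(5,3 \right)} - 56\right) = \left(-6 + 3 \cdot 13\right) \left(\left(-6 + \sqrt{5^{2} + 3^{2}}\right) - 56\right) = \left(-6 + 39\right) \left(\left(-6 + \sqrt{25 + 9}\right) - 56\right) = 33 \left(\left(-6 + \sqrt{34}\right) - 56\right) = 33 \left(-62 + \sqrt{34}\right) = -2046 + 33 \sqrt{34}$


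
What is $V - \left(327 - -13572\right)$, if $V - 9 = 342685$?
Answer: $328795$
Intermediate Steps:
$V = 342694$ ($V = 9 + 342685 = 342694$)
$V - \left(327 - -13572\right) = 342694 - \left(327 - -13572\right) = 342694 - \left(327 + 13572\right) = 342694 - 13899 = 328795$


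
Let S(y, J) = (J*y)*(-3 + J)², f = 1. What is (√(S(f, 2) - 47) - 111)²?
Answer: 12276 - 666*I*√5 ≈ 12276.0 - 1489.2*I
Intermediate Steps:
S(y, J) = J*y*(-3 + J)²
(√(S(f, 2) - 47) - 111)² = (√(2*1*(-3 + 2)² - 47) - 111)² = (√(2*1*(-1)² - 47) - 111)² = (√(2*1*1 - 47) - 111)² = (√(2 - 47) - 111)² = (√(-45) - 111)² = (3*I*√5 - 111)² = (-111 + 3*I*√5)²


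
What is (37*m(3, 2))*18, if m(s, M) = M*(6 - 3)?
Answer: 3996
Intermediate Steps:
m(s, M) = 3*M (m(s, M) = M*3 = 3*M)
(37*m(3, 2))*18 = (37*(3*2))*18 = (37*6)*18 = 222*18 = 3996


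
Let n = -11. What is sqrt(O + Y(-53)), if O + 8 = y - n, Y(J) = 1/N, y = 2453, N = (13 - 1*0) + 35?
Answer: sqrt(353667)/12 ≈ 49.558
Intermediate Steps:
N = 48 (N = (13 + 0) + 35 = 13 + 35 = 48)
Y(J) = 1/48
O = 2456 (O = -8 + (2453 - 1*(-11)) = -8 + (2453 + 11) = -8 + 2464 = 2456)
sqrt(O + Y(-53)) = sqrt(2456 + 1/48) = sqrt(117889/48) = sqrt(353667)/12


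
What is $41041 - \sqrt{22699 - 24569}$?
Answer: $41041 - i \sqrt{1870} \approx 41041.0 - 43.243 i$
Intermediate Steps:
$41041 - \sqrt{22699 - 24569} = 41041 - \sqrt{-1870} = 41041 - i \sqrt{1870}$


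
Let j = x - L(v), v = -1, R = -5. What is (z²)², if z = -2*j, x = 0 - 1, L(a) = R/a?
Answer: 20736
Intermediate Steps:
L(a) = -5/a
x = -1
j = -6 (j = -1 - (-5)/(-1) = -1 - (-5)*(-1) = -1 - 1*5 = -1 - 5 = -6)
z = 12 (z = -2*(-6) = 12)
(z²)² = (12²)² = 144² = 20736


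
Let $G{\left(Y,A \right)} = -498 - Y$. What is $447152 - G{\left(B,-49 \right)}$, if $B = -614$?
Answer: $447036$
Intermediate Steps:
$447152 - G{\left(B,-49 \right)} = 447152 - \left(-498 - -614\right) = 447152 - \left(-498 + 614\right) = 447152 - 116 = 447036$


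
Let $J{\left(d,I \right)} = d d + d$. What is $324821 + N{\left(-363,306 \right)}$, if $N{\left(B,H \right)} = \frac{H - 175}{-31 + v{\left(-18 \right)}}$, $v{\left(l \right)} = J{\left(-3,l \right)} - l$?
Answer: $\frac{2273616}{7} \approx 3.248 \cdot 10^{5}$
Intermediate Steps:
$J{\left(d,I \right)} = d + d^{2}$ ($J{\left(d,I \right)} = d^{2} + d = d + d^{2}$)
$v{\left(l \right)} = 6 - l$ ($v{\left(l \right)} = - 3 \left(1 - 3\right) - l = \left(-3\right) \left(-2\right) - l = 6 - l$)
$N{\left(B,H \right)} = 25 - \frac{H}{7}$ ($N{\left(B,H \right)} = \frac{H - 175}{-31 + \left(6 - -18\right)} = \frac{-175 + H}{-31 + \left(6 + 18\right)} = \frac{-175 + H}{-31 + 24} = \frac{-175 + H}{-7} = \left(-175 + H\right) \left(- \frac{1}{7}\right) = 25 - \frac{H}{7}$)
$324821 + N{\left(-363,306 \right)} = 324821 + \left(25 - \frac{306}{7}\right) = 324821 - \frac{131}{7} = \frac{2273616}{7}$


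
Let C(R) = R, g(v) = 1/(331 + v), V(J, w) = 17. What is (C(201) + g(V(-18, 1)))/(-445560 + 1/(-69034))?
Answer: -2414429633/5352029293134 ≈ -0.00045112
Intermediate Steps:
(C(201) + g(V(-18, 1)))/(-445560 + 1/(-69034)) = (201 + 1/(331 + 17))/(-445560 + 1/(-69034)) = (201 + 1/348)/(-445560 - 1/69034) = (201 + 1/348)/(-30758789041/69034) = (69949/348)*(-69034/30758789041) = -2414429633/5352029293134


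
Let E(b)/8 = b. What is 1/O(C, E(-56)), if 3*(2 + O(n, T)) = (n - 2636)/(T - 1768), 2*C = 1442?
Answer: -6648/11381 ≈ -0.58413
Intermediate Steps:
C = 721 (C = (½)*1442 = 721)
E(b) = 8*b
O(n, T) = -2 + (-2636 + n)/(3*(-1768 + T)) (O(n, T) = -2 + ((n - 2636)/(T - 1768))/3 = -2 + ((-2636 + n)/(-1768 + T))/3 = -2 + (-2636 + n)/(3*(-1768 + T)))
1/O(C, E(-56)) = 1/((7972 + 721 - 48*(-56))/(3*(-1768 + 8*(-56)))) = 1/((7972 + 721 - 6*(-448))/(3*(-1768 - 448))) = 1/((⅓)*(7972 + 721 + 2688)/(-2216)) = 1/((⅓)*(-1/2216)*11381) = 1/(-11381/6648) = -6648/11381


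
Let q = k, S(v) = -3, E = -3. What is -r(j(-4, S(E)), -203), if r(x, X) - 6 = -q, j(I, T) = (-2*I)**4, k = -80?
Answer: -86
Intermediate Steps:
q = -80
j(I, T) = 16*I**4
r(x, X) = 86 (r(x, X) = 6 - 1*(-80) = 6 + 80 = 86)
-r(j(-4, S(E)), -203) = -1*86 = -86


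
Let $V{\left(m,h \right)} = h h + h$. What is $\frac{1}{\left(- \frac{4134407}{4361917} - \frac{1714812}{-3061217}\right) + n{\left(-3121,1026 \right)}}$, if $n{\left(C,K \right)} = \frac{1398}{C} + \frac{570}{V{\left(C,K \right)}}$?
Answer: $- \frac{385192866390426297567}{321659484137704816946} \approx -1.1975$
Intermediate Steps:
$V{\left(m,h \right)} = h + h^{2}$ ($V{\left(m,h \right)} = h^{2} + h = h + h^{2}$)
$n{\left(C,K \right)} = \frac{1398}{C} + \frac{570}{K \left(1 + K\right)}$
$\frac{1}{\left(- \frac{4134407}{4361917} - \frac{1714812}{-3061217}\right) + n{\left(-3121,1026 \right)}} = \frac{1}{\left(- \frac{4134407}{4361917} - \frac{1714812}{-3061217}\right) + \frac{6 \left(95 \left(-3121\right) + 233 \cdot 1026 \left(1 + 1026\right)\right)}{\left(-3121\right) 1026 \left(1 + 1026\right)}} = \frac{1}{\left(\left(-4134407\right) \frac{1}{4361917} - - \frac{1714812}{3061217}\right) + 6 \left(- \frac{1}{3121}\right) \frac{1}{1026} \cdot \frac{1}{1027} \left(-296495 + 233 \cdot 1026 \cdot 1027\right)} = \frac{1}{\left(- \frac{4134407}{4361917} + \frac{1714812}{3061217}\right) + 6 \left(- \frac{1}{3121}\right) \frac{1}{1026} \cdot \frac{1}{1027} \left(-296495 + 245512566\right)} = \frac{1}{- \frac{5176449378715}{13352774472989} + 6 \left(- \frac{1}{3121}\right) \frac{1}{1026} \cdot \frac{1}{1027} \cdot 245216071} = \frac{1}{- \frac{5176449378715}{13352774472989} - \frac{12906109}{28847403}} = \frac{1}{- \frac{321659484137704816946}{385192866390426297567}} = - \frac{385192866390426297567}{321659484137704816946}$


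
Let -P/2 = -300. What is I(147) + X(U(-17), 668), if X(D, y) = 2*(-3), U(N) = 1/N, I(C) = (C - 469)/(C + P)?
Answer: -4804/747 ≈ -6.4311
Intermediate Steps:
P = 600 (P = -2*(-300) = 600)
I(C) = (-469 + C)/(600 + C) (I(C) = (C - 469)/(C + 600) = (-469 + C)/(600 + C))
X(D, y) = -6
I(147) + X(U(-17), 668) = (-469 + 147)/(600 + 147) - 6 = -322/747 - 6 = -4804/747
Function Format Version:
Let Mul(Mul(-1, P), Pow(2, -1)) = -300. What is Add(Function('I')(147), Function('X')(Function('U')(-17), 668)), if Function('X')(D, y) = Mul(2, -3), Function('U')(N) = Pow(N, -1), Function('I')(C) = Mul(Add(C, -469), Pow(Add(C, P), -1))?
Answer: Rational(-4804, 747) ≈ -6.4311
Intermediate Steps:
P = 600 (P = Mul(-2, -300) = 600)
Function('I')(C) = Mul(Pow(Add(600, C), -1), Add(-469, C)) (Function('I')(C) = Mul(Add(C, -469), Pow(Add(C, 600), -1)) = Mul(Add(-469, C), Pow(Add(600, C), -1)) = Mul(Pow(Add(600, C), -1), Add(-469, C)))
Function('X')(D, y) = -6
Add(Function('I')(147), Function('X')(Function('U')(-17), 668)) = Add(Mul(Pow(Add(600, 147), -1), Add(-469, 147)), -6) = Add(Mul(Pow(747, -1), -322), -6) = Add(Mul(Rational(1, 747), -322), -6) = Add(Rational(-322, 747), -6) = Rational(-4804, 747)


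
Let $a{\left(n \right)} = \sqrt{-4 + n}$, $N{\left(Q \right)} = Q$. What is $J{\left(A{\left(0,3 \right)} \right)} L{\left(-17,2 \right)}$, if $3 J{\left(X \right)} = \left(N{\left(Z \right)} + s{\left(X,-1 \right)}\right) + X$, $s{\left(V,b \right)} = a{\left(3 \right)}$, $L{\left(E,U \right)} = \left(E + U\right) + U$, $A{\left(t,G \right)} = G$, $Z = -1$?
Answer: $- \frac{26}{3} - \frac{13 i}{3} \approx -8.6667 - 4.3333 i$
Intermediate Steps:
$L{\left(E,U \right)} = E + 2 U$
$s{\left(V,b \right)} = i$ ($s{\left(V,b \right)} = \sqrt{-4 + 3} = \sqrt{-1} = i$)
$J{\left(X \right)} = - \frac{1}{3} + \frac{i}{3} + \frac{X}{3}$ ($J{\left(X \right)} = \frac{\left(-1 + i\right) + X}{3} = \frac{-1 + i + X}{3} = - \frac{1}{3} + \frac{i}{3} + \frac{X}{3}$)
$J{\left(A{\left(0,3 \right)} \right)} L{\left(-17,2 \right)} = \left(- \frac{1}{3} + \frac{i}{3} + \frac{1}{3} \cdot 3\right) \left(-17 + 2 \cdot 2\right) = \left(- \frac{1}{3} + \frac{i}{3} + 1\right) \left(-17 + 4\right) = \left(\frac{2}{3} + \frac{i}{3}\right) \left(-13\right) = - \frac{26}{3} - \frac{13 i}{3}$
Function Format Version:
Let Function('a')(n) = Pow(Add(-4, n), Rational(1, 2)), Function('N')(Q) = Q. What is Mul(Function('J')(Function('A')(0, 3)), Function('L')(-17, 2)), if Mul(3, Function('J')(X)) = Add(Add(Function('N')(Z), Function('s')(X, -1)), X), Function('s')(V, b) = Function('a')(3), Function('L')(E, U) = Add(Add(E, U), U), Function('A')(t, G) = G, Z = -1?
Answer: Add(Rational(-26, 3), Mul(Rational(-13, 3), I)) ≈ Add(-8.6667, Mul(-4.3333, I))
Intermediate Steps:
Function('L')(E, U) = Add(E, Mul(2, U))
Function('s')(V, b) = I (Function('s')(V, b) = Pow(Add(-4, 3), Rational(1, 2)) = Pow(-1, Rational(1, 2)) = I)
Function('J')(X) = Add(Rational(-1, 3), Mul(Rational(1, 3), I), Mul(Rational(1, 3), X)) (Function('J')(X) = Mul(Rational(1, 3), Add(Add(-1, I), X)) = Mul(Rational(1, 3), Add(-1, I, X)) = Add(Rational(-1, 3), Mul(Rational(1, 3), I), Mul(Rational(1, 3), X)))
Mul(Function('J')(Function('A')(0, 3)), Function('L')(-17, 2)) = Mul(Add(Rational(-1, 3), Mul(Rational(1, 3), I), Mul(Rational(1, 3), 3)), Add(-17, Mul(2, 2))) = Mul(Add(Rational(-1, 3), Mul(Rational(1, 3), I), 1), Add(-17, 4)) = Mul(Add(Rational(2, 3), Mul(Rational(1, 3), I)), -13) = Add(Rational(-26, 3), Mul(Rational(-13, 3), I))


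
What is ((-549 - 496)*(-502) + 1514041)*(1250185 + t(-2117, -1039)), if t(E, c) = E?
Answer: 2544350114908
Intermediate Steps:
((-549 - 496)*(-502) + 1514041)*(1250185 + t(-2117, -1039)) = ((-549 - 496)*(-502) + 1514041)*(1250185 - 2117) = (-1045*(-502) + 1514041)*1248068 = (524590 + 1514041)*1248068 = 2038631*1248068 = 2544350114908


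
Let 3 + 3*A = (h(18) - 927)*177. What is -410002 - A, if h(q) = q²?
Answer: -374424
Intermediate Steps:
A = -35578 (A = -1 + ((18² - 927)*177)/3 = -1 + ((324 - 927)*177)/3 = -1 + (-603*177)/3 = -1 + (⅓)*(-106731) = -1 - 35577 = -35578)
-410002 - A = -410002 - 1*(-35578) = -410002 + 35578 = -374424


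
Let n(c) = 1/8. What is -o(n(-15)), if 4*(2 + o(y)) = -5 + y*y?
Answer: 831/256 ≈ 3.2461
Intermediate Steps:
n(c) = ⅛
o(y) = -13/4 + y²/4 (o(y) = -2 + (-5 + y*y)/4 = -2 + (-5 + y²)/4 = -2 + (-5/4 + y²/4) = -13/4 + y²/4)
-o(n(-15)) = -(-13/4 + (⅛)²/4) = -(-13/4 + (¼)*(1/64)) = -(-13/4 + 1/256) = -1*(-831/256) = 831/256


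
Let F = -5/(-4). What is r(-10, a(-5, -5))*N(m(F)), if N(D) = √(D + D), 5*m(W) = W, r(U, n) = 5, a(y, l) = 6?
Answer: 5*√2/2 ≈ 3.5355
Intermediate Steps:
F = 5/4 (F = -5*(-¼) = 5/4 ≈ 1.2500)
m(W) = W/5
N(D) = √2*√D (N(D) = √(2*D) = √2*√D)
r(-10, a(-5, -5))*N(m(F)) = 5*(√2*√((⅕)*(5/4))) = 5*(√2*√(¼)) = 5*(√2*(½)) = 5*(√2/2) = 5*√2/2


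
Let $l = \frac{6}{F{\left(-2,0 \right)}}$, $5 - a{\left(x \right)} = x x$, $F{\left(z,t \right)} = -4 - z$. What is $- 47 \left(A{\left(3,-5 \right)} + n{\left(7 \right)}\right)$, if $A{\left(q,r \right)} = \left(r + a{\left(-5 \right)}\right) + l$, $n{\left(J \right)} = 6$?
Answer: $1034$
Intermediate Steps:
$a{\left(x \right)} = 5 - x^{2}$ ($a{\left(x \right)} = 5 - x x = 5 - x^{2}$)
$l = -3$ ($l = \frac{6}{-4 - -2} = \frac{6}{-4 + 2} = \frac{6}{-2} = 6 \left(- \frac{1}{2}\right) = -3$)
$A{\left(q,r \right)} = -23 + r$ ($A{\left(q,r \right)} = \left(r + \left(5 - \left(-5\right)^{2}\right)\right) - 3 = \left(r + \left(5 - 25\right)\right) - 3 = \left(r - 20\right) - 3 = \left(-20 + r\right) - 3 = -23 + r$)
$- 47 \left(A{\left(3,-5 \right)} + n{\left(7 \right)}\right) = - 47 \left(\left(-23 - 5\right) + 6\right) = - 47 \left(-28 + 6\right) = \left(-47\right) \left(-22\right) = 1034$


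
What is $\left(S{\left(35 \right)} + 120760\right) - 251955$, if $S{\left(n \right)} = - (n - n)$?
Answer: $-131195$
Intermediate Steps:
$S{\left(n \right)} = 0$ ($S{\left(n \right)} = \left(-1\right) 0 = 0$)
$\left(S{\left(35 \right)} + 120760\right) - 251955 = \left(0 + 120760\right) - 251955 = 120760 - 251955 = -131195$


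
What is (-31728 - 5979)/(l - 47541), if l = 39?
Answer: 12569/15834 ≈ 0.79380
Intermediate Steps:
(-31728 - 5979)/(l - 47541) = (-31728 - 5979)/(39 - 47541) = -37707/(-47502) = -37707*(-1/47502) = 12569/15834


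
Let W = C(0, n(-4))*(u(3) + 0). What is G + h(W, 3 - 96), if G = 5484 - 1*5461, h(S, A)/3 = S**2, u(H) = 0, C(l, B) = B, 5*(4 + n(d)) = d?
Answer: 23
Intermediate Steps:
n(d) = -4 + d/5
W = 0 (W = (-4 + (1/5)*(-4))*(0 + 0) = (-4 - 4/5)*0 = -24/5*0 = 0)
h(S, A) = 3*S**2
G = 23 (G = 5484 - 5461 = 23)
G + h(W, 3 - 96) = 23 + 3*0**2 = 23 + 3*0 = 23 + 0 = 23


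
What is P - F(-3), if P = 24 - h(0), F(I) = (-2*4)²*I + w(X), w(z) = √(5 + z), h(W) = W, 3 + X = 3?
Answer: 216 - √5 ≈ 213.76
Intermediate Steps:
X = 0 (X = -3 + 3 = 0)
F(I) = √5 + 64*I (F(I) = (-2*4)²*I + √(5 + 0) = (-8)²*I + √5 = 64*I + √5 = √5 + 64*I)
P = 24 (P = 24 - 1*0 = 24 + 0 = 24)
P - F(-3) = 24 - (√5 + 64*(-3)) = 24 - (√5 - 192) = 24 - (-192 + √5) = 24 + (192 - √5) = 216 - √5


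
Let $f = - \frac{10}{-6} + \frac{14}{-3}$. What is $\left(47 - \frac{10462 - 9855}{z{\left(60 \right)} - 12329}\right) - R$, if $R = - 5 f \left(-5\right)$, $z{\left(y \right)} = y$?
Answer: $\frac{1497425}{12269} \approx 122.05$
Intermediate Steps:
$f = -3$ ($f = \left(-10\right) \left(- \frac{1}{6}\right) + 14 \left(- \frac{1}{3}\right) = \frac{5}{3} - \frac{14}{3} = -3$)
$R = -75$ ($R = \left(-5\right) \left(-3\right) \left(-5\right) = 15 \left(-5\right) = -75$)
$\left(47 - \frac{10462 - 9855}{z{\left(60 \right)} - 12329}\right) - R = \left(47 - \frac{10462 - 9855}{60 - 12329}\right) - -75 = \left(47 - \frac{607}{-12269}\right) + 75 = \left(47 - 607 \left(- \frac{1}{12269}\right)\right) + 75 = \left(47 - - \frac{607}{12269}\right) + 75 = \left(47 + \frac{607}{12269}\right) + 75 = \frac{577250}{12269} + 75 = \frac{1497425}{12269}$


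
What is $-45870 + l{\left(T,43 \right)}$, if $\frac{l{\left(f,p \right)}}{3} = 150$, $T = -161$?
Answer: $-45420$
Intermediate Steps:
$l{\left(f,p \right)} = 450$ ($l{\left(f,p \right)} = 3 \cdot 150 = 450$)
$-45870 + l{\left(T,43 \right)} = -45870 + 450 = -45420$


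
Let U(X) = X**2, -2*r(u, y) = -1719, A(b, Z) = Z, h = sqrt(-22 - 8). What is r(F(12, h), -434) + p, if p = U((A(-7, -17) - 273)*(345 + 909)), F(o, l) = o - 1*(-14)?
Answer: 264497192919/2 ≈ 1.3225e+11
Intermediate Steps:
h = I*sqrt(30) (h = sqrt(-30) = I*sqrt(30) ≈ 5.4772*I)
F(o, l) = 14 + o (F(o, l) = o + 14 = 14 + o)
r(u, y) = 1719/2 (r(u, y) = -1/2*(-1719) = 1719/2)
p = 132248595600 (p = ((-17 - 273)*(345 + 909))**2 = (-290*1254)**2 = (-363660)**2 = 132248595600)
r(F(12, h), -434) + p = 1719/2 + 132248595600 = 264497192919/2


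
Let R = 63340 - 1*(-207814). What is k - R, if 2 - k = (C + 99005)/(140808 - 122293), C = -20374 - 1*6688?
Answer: -5020451223/18515 ≈ -2.7116e+5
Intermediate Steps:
R = 271154 (R = 63340 + 207814 = 271154)
C = -27062 (C = -20374 - 6688 = -27062)
k = -34913/18515 (k = 2 - (-27062 + 99005)/(140808 - 122293) = 2 - 71943/18515 = -34913/18515 ≈ -1.8857)
k - R = -34913/18515 - 1*271154 = -34913/18515 - 271154 = -5020451223/18515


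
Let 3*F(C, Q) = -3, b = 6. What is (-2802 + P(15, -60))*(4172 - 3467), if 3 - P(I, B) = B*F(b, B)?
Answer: -2015595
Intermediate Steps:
F(C, Q) = -1 (F(C, Q) = (1/3)*(-3) = -1)
P(I, B) = 3 + B (P(I, B) = 3 - B*(-1) = 3 - (-1)*B = 3 + B)
(-2802 + P(15, -60))*(4172 - 3467) = (-2802 + (3 - 60))*(4172 - 3467) = (-2802 - 57)*705 = -2859*705 = -2015595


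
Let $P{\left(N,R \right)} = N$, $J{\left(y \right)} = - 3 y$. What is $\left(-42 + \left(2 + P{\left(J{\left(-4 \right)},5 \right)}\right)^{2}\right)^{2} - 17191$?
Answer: $6525$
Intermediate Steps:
$\left(-42 + \left(2 + P{\left(J{\left(-4 \right)},5 \right)}\right)^{2}\right)^{2} - 17191 = \left(-42 + \left(2 - -12\right)^{2}\right)^{2} - 17191 = \left(-42 + \left(2 + 12\right)^{2}\right)^{2} - 17191 = \left(-42 + 14^{2}\right)^{2} - 17191 = \left(-42 + 196\right)^{2} - 17191 = 154^{2} - 17191 = 23716 - 17191 = 6525$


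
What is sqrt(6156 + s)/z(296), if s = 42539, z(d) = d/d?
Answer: sqrt(48695) ≈ 220.67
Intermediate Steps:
z(d) = 1
sqrt(6156 + s)/z(296) = sqrt(6156 + 42539)/1 = sqrt(48695)*1 = sqrt(48695)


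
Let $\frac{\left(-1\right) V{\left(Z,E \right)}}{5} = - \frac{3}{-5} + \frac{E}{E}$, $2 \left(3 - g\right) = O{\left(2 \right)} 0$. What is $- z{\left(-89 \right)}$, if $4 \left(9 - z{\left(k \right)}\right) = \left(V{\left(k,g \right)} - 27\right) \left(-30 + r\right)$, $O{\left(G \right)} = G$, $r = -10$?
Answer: $341$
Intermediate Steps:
$g = 3$ ($g = 3 - \frac{2 \cdot 0}{2} = 3 - 0 = 3 + 0 = 3$)
$V{\left(Z,E \right)} = -8$ ($V{\left(Z,E \right)} = - 5 \left(- \frac{3}{-5} + \frac{E}{E}\right) = - 5 \left(\left(-3\right) \left(- \frac{1}{5}\right) + 1\right) = - 5 \left(\frac{3}{5} + 1\right) = \left(-5\right) \frac{8}{5} = -8$)
$z{\left(k \right)} = -341$ ($z{\left(k \right)} = 9 - \frac{\left(-8 - 27\right) \left(-30 - 10\right)}{4} = 9 - \frac{\left(-35\right) \left(-40\right)}{4} = 9 - 350 = -341$)
$- z{\left(-89 \right)} = \left(-1\right) \left(-341\right) = 341$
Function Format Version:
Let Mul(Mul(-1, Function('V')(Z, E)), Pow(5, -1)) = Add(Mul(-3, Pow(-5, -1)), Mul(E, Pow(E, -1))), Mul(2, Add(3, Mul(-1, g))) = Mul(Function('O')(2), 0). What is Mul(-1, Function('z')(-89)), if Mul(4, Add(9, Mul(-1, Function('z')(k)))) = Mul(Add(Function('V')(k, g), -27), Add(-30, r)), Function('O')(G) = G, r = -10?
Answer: 341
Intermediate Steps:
g = 3 (g = Add(3, Mul(Rational(-1, 2), Mul(2, 0))) = Add(3, Mul(Rational(-1, 2), 0)) = Add(3, 0) = 3)
Function('V')(Z, E) = -8 (Function('V')(Z, E) = Mul(-5, Add(Mul(-3, Pow(-5, -1)), Mul(E, Pow(E, -1)))) = Mul(-5, Add(Mul(-3, Rational(-1, 5)), 1)) = Mul(-5, Add(Rational(3, 5), 1)) = Mul(-5, Rational(8, 5)) = -8)
Function('z')(k) = -341 (Function('z')(k) = Add(9, Mul(Rational(-1, 4), Mul(Add(-8, -27), Add(-30, -10)))) = Add(9, Mul(Rational(-1, 4), Mul(-35, -40))) = Add(9, Mul(Rational(-1, 4), 1400)) = Add(9, -350) = -341)
Mul(-1, Function('z')(-89)) = Mul(-1, -341) = 341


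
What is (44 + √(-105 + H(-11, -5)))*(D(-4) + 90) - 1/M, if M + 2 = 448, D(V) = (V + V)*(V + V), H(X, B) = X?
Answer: 3022095/446 + 308*I*√29 ≈ 6776.0 + 1658.6*I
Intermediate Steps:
D(V) = 4*V² (D(V) = (2*V)*(2*V) = 4*V²)
M = 446 (M = -2 + 448 = 446)
(44 + √(-105 + H(-11, -5)))*(D(-4) + 90) - 1/M = (44 + √(-105 - 11))*(4*(-4)² + 90) - 1/446 = (44 + √(-116))*(4*16 + 90) - 1*1/446 = (44 + 2*I*√29)*(64 + 90) - 1/446 = (44 + 2*I*√29)*154 - 1/446 = (6776 + 308*I*√29) - 1/446 = 3022095/446 + 308*I*√29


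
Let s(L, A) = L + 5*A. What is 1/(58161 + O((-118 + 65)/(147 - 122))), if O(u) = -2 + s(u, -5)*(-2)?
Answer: 25/1455331 ≈ 1.7178e-5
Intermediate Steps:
O(u) = 48 - 2*u (O(u) = -2 + (u + 5*(-5))*(-2) = -2 + (u - 25)*(-2) = -2 + (-25 + u)*(-2) = -2 + (50 - 2*u) = 48 - 2*u)
1/(58161 + O((-118 + 65)/(147 - 122))) = 1/(58161 + (48 - 2*(-118 + 65)/(147 - 122))) = 1/(58161 + (48 - (-106)/25)) = 1/(58161 + (48 - 2*(-53/25))) = 1/(58161 + (48 + 106/25)) = 1/(58161 + 1306/25) = 1/(1455331/25) = 25/1455331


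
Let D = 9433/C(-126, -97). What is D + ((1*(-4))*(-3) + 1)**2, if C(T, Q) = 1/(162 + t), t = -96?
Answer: 622747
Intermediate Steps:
C(T, Q) = 1/66 (C(T, Q) = 1/(162 - 96) = 1/66)
D = 622578 (D = 9433/(1/66) = 9433*66 = 622578)
D + ((1*(-4))*(-3) + 1)**2 = 622578 + ((1*(-4))*(-3) + 1)**2 = 622578 + (-4*(-3) + 1)**2 = 622578 + (12 + 1)**2 = 622578 + 13**2 = 622578 + 169 = 622747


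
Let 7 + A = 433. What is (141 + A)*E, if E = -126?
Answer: -71442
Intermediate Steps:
A = 426 (A = -7 + 433 = 426)
(141 + A)*E = (141 + 426)*(-126) = 567*(-126) = -71442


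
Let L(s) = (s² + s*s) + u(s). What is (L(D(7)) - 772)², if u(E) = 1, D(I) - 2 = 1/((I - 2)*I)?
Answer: 873090278449/1500625 ≈ 5.8182e+5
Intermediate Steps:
D(I) = 2 + 1/(I*(-2 + I)) (D(I) = 2 + 1/((I - 2)*I) = 2 + 1/((-2 + I)*I) = 2 + 1/(I*(-2 + I)))
L(s) = 1 + 2*s² (L(s) = (s² + s*s) + 1 = (s² + s²) + 1 = 2*s² + 1 = 1 + 2*s²)
(L(D(7)) - 772)² = ((1 + 2*((1 - 4*7 + 2*7²)/(7*(-2 + 7)))²) - 772)² = ((1 + 2*((⅐)*(1 - 28 + 2*49)/5)²) - 772)² = ((1 + 2*((⅐)*(⅕)*(1 - 28 + 98))²) - 772)² = ((1 + 2*((⅐)*(⅕)*71)²) - 772)² = ((1 + 2*(71/35)²) - 772)² = ((1 + 2*(5041/1225)) - 772)² = ((1 + 10082/1225) - 772)² = (11307/1225 - 772)² = (-934393/1225)² = 873090278449/1500625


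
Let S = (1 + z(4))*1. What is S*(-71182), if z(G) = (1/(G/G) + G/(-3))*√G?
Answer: -71182/3 ≈ -23727.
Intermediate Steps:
z(G) = √G*(1 - G/3) (z(G) = (1/1 + G*(-⅓))*√G = (1*1 - G/3)*√G = (1 - G/3)*√G = √G*(1 - G/3))
S = ⅓ (S = (1 + √4*(3 - 1*4)/3)*1 = (1 + (⅓)*2*(3 - 4))*1 = (1 + (⅓)*2*(-1))*1 = (1 - ⅔)*1 = (⅓)*1 = ⅓ ≈ 0.33333)
S*(-71182) = (⅓)*(-71182) = -71182/3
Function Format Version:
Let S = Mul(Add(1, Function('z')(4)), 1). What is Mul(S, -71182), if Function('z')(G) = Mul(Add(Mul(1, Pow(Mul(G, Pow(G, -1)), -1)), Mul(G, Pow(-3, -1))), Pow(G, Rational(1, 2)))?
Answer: Rational(-71182, 3) ≈ -23727.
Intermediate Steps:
Function('z')(G) = Mul(Pow(G, Rational(1, 2)), Add(1, Mul(Rational(-1, 3), G))) (Function('z')(G) = Mul(Add(Mul(1, Pow(1, -1)), Mul(G, Rational(-1, 3))), Pow(G, Rational(1, 2))) = Mul(Add(Mul(1, 1), Mul(Rational(-1, 3), G)), Pow(G, Rational(1, 2))) = Mul(Add(1, Mul(Rational(-1, 3), G)), Pow(G, Rational(1, 2))) = Mul(Pow(G, Rational(1, 2)), Add(1, Mul(Rational(-1, 3), G))))
S = Rational(1, 3) (S = Mul(Add(1, Mul(Rational(1, 3), Pow(4, Rational(1, 2)), Add(3, Mul(-1, 4)))), 1) = Mul(Add(1, Mul(Rational(1, 3), 2, Add(3, -4))), 1) = Mul(Add(1, Mul(Rational(1, 3), 2, -1)), 1) = Mul(Add(1, Rational(-2, 3)), 1) = Mul(Rational(1, 3), 1) = Rational(1, 3) ≈ 0.33333)
Mul(S, -71182) = Mul(Rational(1, 3), -71182) = Rational(-71182, 3)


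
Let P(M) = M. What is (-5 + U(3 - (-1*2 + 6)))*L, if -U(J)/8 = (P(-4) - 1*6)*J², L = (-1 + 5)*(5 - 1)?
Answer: 1200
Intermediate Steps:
L = 16 (L = 4*4 = 16)
U(J) = 80*J² (U(J) = -8*(-4 - 1*6)*J² = -8*(-4 - 6)*J² = -(-80)*J² = 80*J²)
(-5 + U(3 - (-1*2 + 6)))*L = (-5 + 80*(3 - (-1*2 + 6))²)*16 = (-5 + 80*(3 - (-2 + 6))²)*16 = (-5 + 80*(3 - 1*4)²)*16 = (-5 + 80*(3 - 4)²)*16 = (-5 + 80*(-1)²)*16 = (-5 + 80*1)*16 = (-5 + 80)*16 = 75*16 = 1200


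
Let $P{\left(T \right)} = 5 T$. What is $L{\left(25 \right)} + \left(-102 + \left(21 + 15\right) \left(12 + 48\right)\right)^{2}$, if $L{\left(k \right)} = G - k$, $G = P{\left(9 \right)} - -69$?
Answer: $4235453$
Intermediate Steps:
$G = 114$ ($G = 5 \cdot 9 - -69 = 45 + 69 = 114$)
$L{\left(k \right)} = 114 - k$
$L{\left(25 \right)} + \left(-102 + \left(21 + 15\right) \left(12 + 48\right)\right)^{2} = \left(114 - 25\right) + \left(-102 + \left(21 + 15\right) \left(12 + 48\right)\right)^{2} = \left(114 - 25\right) + \left(-102 + 36 \cdot 60\right)^{2} = 89 + \left(-102 + 2160\right)^{2} = 89 + 2058^{2} = 89 + 4235364 = 4235453$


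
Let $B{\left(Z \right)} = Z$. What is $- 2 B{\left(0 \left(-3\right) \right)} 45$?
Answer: $0$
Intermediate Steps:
$- 2 B{\left(0 \left(-3\right) \right)} 45 = - 2 \cdot 0 \left(-3\right) 45 = \left(-2\right) 0 \cdot 45 = 0 \cdot 45 = 0$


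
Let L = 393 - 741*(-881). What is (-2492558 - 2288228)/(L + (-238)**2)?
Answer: -2390393/354929 ≈ -6.7348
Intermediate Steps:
L = 653214 (L = 393 + 652821 = 653214)
(-2492558 - 2288228)/(L + (-238)**2) = (-2492558 - 2288228)/(653214 + (-238)**2) = -4780786/(653214 + 56644) = -4780786/709858 = -4780786*1/709858 = -2390393/354929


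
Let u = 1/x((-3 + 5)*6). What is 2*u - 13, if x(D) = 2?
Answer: -12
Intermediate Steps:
u = ½ (u = 1/2 = ½ ≈ 0.50000)
2*u - 13 = 2*(½) - 13 = 1 - 13 = -12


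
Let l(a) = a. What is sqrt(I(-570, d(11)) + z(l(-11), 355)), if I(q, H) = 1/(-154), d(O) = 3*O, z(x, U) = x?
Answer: I*sqrt(261030)/154 ≈ 3.3176*I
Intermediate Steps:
I(q, H) = -1/154
sqrt(I(-570, d(11)) + z(l(-11), 355)) = sqrt(-1/154 - 11) = sqrt(-1695/154) = I*sqrt(261030)/154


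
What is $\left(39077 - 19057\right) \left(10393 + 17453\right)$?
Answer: $557476920$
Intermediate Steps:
$\left(39077 - 19057\right) \left(10393 + 17453\right) = \left(39077 + \left(-21616 + 2559\right)\right) 27846 = \left(39077 - 19057\right) 27846 = 20020 \cdot 27846 = 557476920$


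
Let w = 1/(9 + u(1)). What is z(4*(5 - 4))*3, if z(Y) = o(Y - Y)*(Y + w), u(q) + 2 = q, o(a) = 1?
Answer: 99/8 ≈ 12.375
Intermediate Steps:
u(q) = -2 + q
w = 1/8 (w = 1/(9 + (-2 + 1)) = 1/(9 - 1) = 1/8 ≈ 0.12500)
z(Y) = 1/8 + Y (z(Y) = 1*(Y + 1/8) = 1*(1/8 + Y) = 1/8 + Y)
z(4*(5 - 4))*3 = (1/8 + 4*(5 - 4))*3 = (1/8 + 4*1)*3 = (1/8 + 4)*3 = (33/8)*3 = 99/8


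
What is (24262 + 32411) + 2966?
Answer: 59639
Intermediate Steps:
(24262 + 32411) + 2966 = 56673 + 2966 = 59639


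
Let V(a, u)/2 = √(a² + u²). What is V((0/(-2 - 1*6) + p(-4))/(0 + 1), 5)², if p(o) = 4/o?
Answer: 104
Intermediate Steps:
V(a, u) = 2*√(a² + u²)
V((0/(-2 - 1*6) + p(-4))/(0 + 1), 5)² = (2*√(((0/(-2 - 1*6) + 4/(-4))/(0 + 1))² + 5²))² = (2*√(((0/(-2 - 6) + 4*(-¼))/1)² + 25))² = (2*√(((0/(-8) - 1)*1)² + 25))² = (2*√(((0*(-⅛) - 1)*1)² + 25))² = (2*√(((0 - 1)*1)² + 25))² = (2*√((-1*1)² + 25))² = (2*√((-1)² + 25))² = (2*√(1 + 25))² = (2*√26)² = 104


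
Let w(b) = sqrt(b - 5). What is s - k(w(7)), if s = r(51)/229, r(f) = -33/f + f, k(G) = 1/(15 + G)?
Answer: 132493/868139 + sqrt(2)/223 ≈ 0.15896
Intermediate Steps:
w(b) = sqrt(-5 + b)
r(f) = f - 33/f
s = 856/3893 (s = (51 - 33/51)/229 = (51 - 33*1/51)*(1/229) = (51 - 11/17)*(1/229) = (856/17)*(1/229) = 856/3893 ≈ 0.21988)
s - k(w(7)) = 856/3893 - 1/(15 + sqrt(-5 + 7)) = 856/3893 - 1/(15 + sqrt(2))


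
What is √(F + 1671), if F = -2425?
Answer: I*√754 ≈ 27.459*I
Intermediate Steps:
√(F + 1671) = √(-2425 + 1671) = √(-754) = I*√754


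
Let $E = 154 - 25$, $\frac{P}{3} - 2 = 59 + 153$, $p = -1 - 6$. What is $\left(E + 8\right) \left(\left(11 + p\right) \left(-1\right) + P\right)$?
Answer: $87406$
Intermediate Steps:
$p = -7$ ($p = -1 - 6 = -7$)
$P = 642$ ($P = 6 + 3 \left(59 + 153\right) = 6 + 3 \cdot 212 = 6 + 636 = 642$)
$E = 129$ ($E = 154 - 25 = 129$)
$\left(E + 8\right) \left(\left(11 + p\right) \left(-1\right) + P\right) = \left(129 + 8\right) \left(\left(11 - 7\right) \left(-1\right) + 642\right) = 137 \left(4 \left(-1\right) + 642\right) = 137 \left(-4 + 642\right) = 137 \cdot 638 = 87406$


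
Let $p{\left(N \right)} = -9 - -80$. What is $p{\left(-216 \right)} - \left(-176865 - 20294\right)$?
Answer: $197230$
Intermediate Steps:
$p{\left(N \right)} = 71$ ($p{\left(N \right)} = -9 + 80 = 71$)
$p{\left(-216 \right)} - \left(-176865 - 20294\right) = 71 - \left(-176865 - 20294\right) = 71 - -197159 = 71 + 197159 = 197230$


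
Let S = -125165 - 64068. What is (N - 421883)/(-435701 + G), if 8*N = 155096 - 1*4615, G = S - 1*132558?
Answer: 3224583/6059936 ≈ 0.53211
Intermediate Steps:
S = -189233
G = -321791 (G = -189233 - 1*132558 = -189233 - 132558 = -321791)
N = 150481/8 (N = (155096 - 1*4615)/8 = (155096 - 4615)/8 = (⅛)*150481 = 150481/8 ≈ 18810.)
(N - 421883)/(-435701 + G) = (150481/8 - 421883)/(-435701 - 321791) = -3224583/8/(-757492) = -3224583/8*(-1/757492) = 3224583/6059936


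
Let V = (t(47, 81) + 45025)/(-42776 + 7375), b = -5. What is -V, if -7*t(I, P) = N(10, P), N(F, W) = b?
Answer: 315180/247807 ≈ 1.2719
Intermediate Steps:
N(F, W) = -5
t(I, P) = 5/7 (t(I, P) = -⅐*(-5) = 5/7)
V = -315180/247807 (V = (5/7 + 45025)/(-42776 + 7375) = (315180/7)/(-35401) = (315180/7)*(-1/35401) = -315180/247807 ≈ -1.2719)
-V = -1*(-315180/247807) = 315180/247807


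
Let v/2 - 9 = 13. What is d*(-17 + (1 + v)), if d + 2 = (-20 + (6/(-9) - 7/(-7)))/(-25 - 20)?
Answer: -5908/135 ≈ -43.763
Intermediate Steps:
v = 44 (v = 18 + 2*13 = 18 + 26 = 44)
d = -211/135 (d = -2 + (-20 + (6/(-9) - 7/(-7)))/(-25 - 20) = -2 + (-20 + (6*(-⅑) - 7*(-⅐)))/(-45) = -2 + (-20 + (-⅔ + 1))*(-1/45) = -2 + (-20 + ⅓)*(-1/45) = -2 - 59/3*(-1/45) = -2 + 59/135 = -211/135 ≈ -1.5630)
d*(-17 + (1 + v)) = -211*(-17 + (1 + 44))/135 = -211*(-17 + 45)/135 = -211/135*28 = -5908/135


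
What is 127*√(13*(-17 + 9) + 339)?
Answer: 127*√235 ≈ 1946.9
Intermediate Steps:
127*√(13*(-17 + 9) + 339) = 127*√(13*(-8) + 339) = 127*√(-104 + 339) = 127*√235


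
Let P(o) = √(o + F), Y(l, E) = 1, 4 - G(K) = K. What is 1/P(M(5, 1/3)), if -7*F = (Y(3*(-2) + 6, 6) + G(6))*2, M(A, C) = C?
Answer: √273/13 ≈ 1.2710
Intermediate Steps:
G(K) = 4 - K
F = 2/7 (F = -(1 + (4 - 1*6))*2/7 = -(1 + (4 - 6))*2/7 = -(1 - 2)*2/7 = -(-1)*2/7 = -⅐*(-2) = 2/7 ≈ 0.28571)
P(o) = √(2/7 + o) (P(o) = √(o + 2/7) = √(2/7 + o))
1/P(M(5, 1/3)) = 1/(√(14 + 49/3)/7) = 1/(√(91/3)/7) = 1/((√273/3)/7) = 1/(√273/21) = √273/13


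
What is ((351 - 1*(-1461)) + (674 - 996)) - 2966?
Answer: -1476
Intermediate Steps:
((351 - 1*(-1461)) + (674 - 996)) - 2966 = ((351 + 1461) - 322) - 2966 = (1812 - 322) - 2966 = 1490 - 2966 = -1476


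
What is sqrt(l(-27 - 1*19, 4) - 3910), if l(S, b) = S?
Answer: 2*I*sqrt(989) ≈ 62.897*I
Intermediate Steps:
sqrt(l(-27 - 1*19, 4) - 3910) = sqrt((-27 - 1*19) - 3910) = sqrt((-27 - 19) - 3910) = sqrt(-46 - 3910) = sqrt(-3956) = 2*I*sqrt(989)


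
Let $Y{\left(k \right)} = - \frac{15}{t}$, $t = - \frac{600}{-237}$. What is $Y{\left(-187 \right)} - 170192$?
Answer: $- \frac{6807917}{40} \approx -1.702 \cdot 10^{5}$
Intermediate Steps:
$t = \frac{200}{79}$ ($t = \left(-600\right) \left(- \frac{1}{237}\right) = \frac{200}{79} \approx 2.5316$)
$Y{\left(k \right)} = - \frac{237}{40}$ ($Y{\left(k \right)} = - \frac{15}{\frac{200}{79}} = \left(-15\right) \frac{79}{200} = - \frac{237}{40}$)
$Y{\left(-187 \right)} - 170192 = - \frac{237}{40} - 170192 = - \frac{6807917}{40}$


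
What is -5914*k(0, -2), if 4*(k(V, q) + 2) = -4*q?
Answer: 0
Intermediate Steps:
k(V, q) = -2 - q (k(V, q) = -2 + (-4*q)/4 = -2 - q)
-5914*k(0, -2) = -5914*(-2 - 1*(-2)) = -5914*(-2 + 2) = -5914*0 = 0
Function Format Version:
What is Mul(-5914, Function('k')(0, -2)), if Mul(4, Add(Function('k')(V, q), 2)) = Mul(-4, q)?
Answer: 0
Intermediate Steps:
Function('k')(V, q) = Add(-2, Mul(-1, q)) (Function('k')(V, q) = Add(-2, Mul(Rational(1, 4), Mul(-4, q))) = Add(-2, Mul(-1, q)))
Mul(-5914, Function('k')(0, -2)) = Mul(-5914, Add(-2, Mul(-1, -2))) = Mul(-5914, Add(-2, 2)) = Mul(-5914, 0) = 0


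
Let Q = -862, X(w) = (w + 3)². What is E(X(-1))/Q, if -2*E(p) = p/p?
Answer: 1/1724 ≈ 0.00058005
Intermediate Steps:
X(w) = (3 + w)²
E(p) = -½ (E(p) = -p/(2*p) = -½*1 = -½)
E(X(-1))/Q = -½/(-862) = -½*(-1/862) = 1/1724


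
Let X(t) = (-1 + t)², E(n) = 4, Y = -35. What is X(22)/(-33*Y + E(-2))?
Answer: 441/1159 ≈ 0.38050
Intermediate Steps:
X(22)/(-33*Y + E(-2)) = (-1 + 22)²/(-33*(-35) + 4) = 21²/(1155 + 4) = 441/1159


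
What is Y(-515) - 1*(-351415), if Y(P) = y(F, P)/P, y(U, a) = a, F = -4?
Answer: 351416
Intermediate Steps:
Y(P) = 1 (Y(P) = P/P = 1)
Y(-515) - 1*(-351415) = 1 - 1*(-351415) = 1 + 351415 = 351416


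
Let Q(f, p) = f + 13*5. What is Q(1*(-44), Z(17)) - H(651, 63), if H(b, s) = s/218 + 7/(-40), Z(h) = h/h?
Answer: 91063/4360 ≈ 20.886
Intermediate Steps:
Z(h) = 1
H(b, s) = -7/40 + s/218 (H(b, s) = s*(1/218) + 7*(-1/40) = s/218 - 7/40 = -7/40 + s/218)
Q(f, p) = 65 + f (Q(f, p) = f + 65 = 65 + f)
Q(1*(-44), Z(17)) - H(651, 63) = (65 + 1*(-44)) - (-7/40 + (1/218)*63) = (65 - 44) - (-7/40 + 63/218) = 21 - 1*497/4360 = 21 - 497/4360 = 91063/4360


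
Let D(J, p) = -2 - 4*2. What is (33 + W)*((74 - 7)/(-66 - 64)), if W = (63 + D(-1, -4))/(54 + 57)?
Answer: -124486/7215 ≈ -17.254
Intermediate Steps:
D(J, p) = -10 (D(J, p) = -2 - 8 = -10)
W = 53/111 (W = (63 - 10)/(54 + 57) = 53/111 ≈ 0.47748)
(33 + W)*((74 - 7)/(-66 - 64)) = (33 + 53/111)*((74 - 7)/(-66 - 64)) = 3716*(67/(-130))/111 = 3716*(67*(-1/130))/111 = (3716/111)*(-67/130) = -124486/7215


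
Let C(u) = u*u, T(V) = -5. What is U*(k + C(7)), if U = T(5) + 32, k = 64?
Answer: 3051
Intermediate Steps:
C(u) = u²
U = 27 (U = -5 + 32 = 27)
U*(k + C(7)) = 27*(64 + 7²) = 27*(64 + 49) = 27*113 = 3051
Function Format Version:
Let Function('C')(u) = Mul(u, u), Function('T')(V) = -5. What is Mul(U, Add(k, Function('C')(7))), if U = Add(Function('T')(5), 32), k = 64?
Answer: 3051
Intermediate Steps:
Function('C')(u) = Pow(u, 2)
U = 27 (U = Add(-5, 32) = 27)
Mul(U, Add(k, Function('C')(7))) = Mul(27, Add(64, Pow(7, 2))) = Mul(27, Add(64, 49)) = Mul(27, 113) = 3051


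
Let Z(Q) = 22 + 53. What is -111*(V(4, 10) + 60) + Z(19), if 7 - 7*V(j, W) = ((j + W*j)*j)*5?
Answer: 50808/7 ≈ 7258.3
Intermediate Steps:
V(j, W) = 1 - 5*j*(j + W*j)/7 (V(j, W) = 1 - (j + W*j)*j*5/7 = 1 - j*(j + W*j)*5/7 = 1 - 5*j*(j + W*j)/7)
Z(Q) = 75
-111*(V(4, 10) + 60) + Z(19) = -111*((1 - 5/7*4² - 5/7*10*4²) + 60) + 75 = -111*((1 - 5/7*16 - 5/7*10*16) + 60) + 75 = -111*((1 - 80/7 - 800/7) + 60) + 75 = -111*(-873/7 + 60) + 75 = -111*(-453/7) + 75 = 50283/7 + 75 = 50808/7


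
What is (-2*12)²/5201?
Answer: 576/5201 ≈ 0.11075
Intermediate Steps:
(-2*12)²/5201 = (-24)²*(1/5201) = 576*(1/5201) = 576/5201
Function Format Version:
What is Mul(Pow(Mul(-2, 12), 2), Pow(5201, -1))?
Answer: Rational(576, 5201) ≈ 0.11075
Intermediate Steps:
Mul(Pow(Mul(-2, 12), 2), Pow(5201, -1)) = Mul(Pow(-24, 2), Rational(1, 5201)) = Mul(576, Rational(1, 5201)) = Rational(576, 5201)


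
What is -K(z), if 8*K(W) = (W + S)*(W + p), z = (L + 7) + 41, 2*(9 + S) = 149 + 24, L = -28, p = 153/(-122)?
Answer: -445965/1952 ≈ -228.47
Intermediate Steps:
p = -153/122 (p = 153*(-1/122) = -153/122 ≈ -1.2541)
S = 155/2 (S = -9 + (149 + 24)/2 = -9 + (1/2)*173 = -9 + 173/2 = 155/2 ≈ 77.500)
z = 20 (z = (-28 + 7) + 41 = -21 + 41 = 20)
K(W) = (-153/122 + W)*(155/2 + W)/8 (K(W) = ((W + 155/2)*(W - 153/122))/8 = ((155/2 + W)*(-153/122 + W))/8 = ((-153/122 + W)*(155/2 + W))/8 = (-153/122 + W)*(155/2 + W)/8)
-K(z) = -(-23715/1952 + (1/8)*20**2 + (4651/488)*20) = -(-23715/1952 + (1/8)*400 + 23255/122) = -(-23715/1952 + 50 + 23255/122) = -1*445965/1952 = -445965/1952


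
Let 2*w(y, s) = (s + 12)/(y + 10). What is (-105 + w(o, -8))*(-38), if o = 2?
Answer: 11951/3 ≈ 3983.7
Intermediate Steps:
w(y, s) = (12 + s)/(2*(10 + y)) (w(y, s) = ((s + 12)/(y + 10))/2 = ((12 + s)/(10 + y))/2 = (12 + s)/(2*(10 + y)))
(-105 + w(o, -8))*(-38) = (-105 + (12 - 8)/(2*(10 + 2)))*(-38) = (-105 + (1/2)*4/12)*(-38) = (-105 + (1/2)*(1/12)*4)*(-38) = (-105 + 1/6)*(-38) = -629/6*(-38) = 11951/3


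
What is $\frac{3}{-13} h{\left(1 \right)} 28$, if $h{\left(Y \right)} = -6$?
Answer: $\frac{504}{13} \approx 38.769$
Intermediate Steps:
$\frac{3}{-13} h{\left(1 \right)} 28 = \frac{3}{-13} \left(-6\right) 28 = 3 \left(- \frac{1}{13}\right) \left(-6\right) 28 = \left(- \frac{3}{13}\right) \left(-6\right) 28 = \frac{18}{13} \cdot 28 = \frac{504}{13}$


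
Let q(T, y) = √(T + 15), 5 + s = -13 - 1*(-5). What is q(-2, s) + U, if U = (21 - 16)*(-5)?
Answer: -25 + √13 ≈ -21.394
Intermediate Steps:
s = -13 (s = -5 + (-13 - 1*(-5)) = -5 + (-13 + 5) = -5 - 8 = -13)
q(T, y) = √(15 + T)
U = -25 (U = 5*(-5) = -25)
q(-2, s) + U = √(15 - 2) - 25 = √13 - 25 = -25 + √13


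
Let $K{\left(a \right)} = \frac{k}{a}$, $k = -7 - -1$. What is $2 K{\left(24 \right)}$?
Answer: $- \frac{1}{2} \approx -0.5$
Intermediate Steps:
$k = -6$ ($k = -7 + 1 = -6$)
$K{\left(a \right)} = - \frac{6}{a}$
$2 K{\left(24 \right)} = 2 \left(- \frac{6}{24}\right) = 2 \left(\left(-6\right) \frac{1}{24}\right) = 2 \left(- \frac{1}{4}\right) = - \frac{1}{2}$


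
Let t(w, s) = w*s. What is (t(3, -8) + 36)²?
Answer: 144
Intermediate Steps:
t(w, s) = s*w
(t(3, -8) + 36)² = (-8*3 + 36)² = (-24 + 36)² = 12² = 144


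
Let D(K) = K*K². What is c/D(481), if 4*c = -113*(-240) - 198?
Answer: 13461/222569282 ≈ 6.0480e-5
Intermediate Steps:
D(K) = K³
c = 13461/2 (c = (-113*(-240) - 198)/4 = (27120 - 198)/4 = (¼)*26922 = 13461/2 ≈ 6730.5)
c/D(481) = 13461/(2*(481³)) = (13461/2)/111284641 = (13461/2)*(1/111284641) = 13461/222569282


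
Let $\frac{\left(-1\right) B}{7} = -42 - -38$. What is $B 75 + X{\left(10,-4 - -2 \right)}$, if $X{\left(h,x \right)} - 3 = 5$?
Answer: $2108$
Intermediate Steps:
$X{\left(h,x \right)} = 8$ ($X{\left(h,x \right)} = 3 + 5 = 8$)
$B = 28$ ($B = - 7 \left(-42 - -38\right) = - 7 \left(-42 + 38\right) = \left(-7\right) \left(-4\right) = 28$)
$B 75 + X{\left(10,-4 - -2 \right)} = 28 \cdot 75 + 8 = 2100 + 8 = 2108$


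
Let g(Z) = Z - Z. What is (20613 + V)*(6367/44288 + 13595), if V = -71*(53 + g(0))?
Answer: 5072707049975/22144 ≈ 2.2908e+8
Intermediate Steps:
g(Z) = 0
V = -3763 (V = -71*(53 + 0) = -71*53 = -3763)
(20613 + V)*(6367/44288 + 13595) = (20613 - 3763)*(6367/44288 + 13595) = 16850*(6367*(1/44288) + 13595) = 16850*(6367/44288 + 13595) = 16850*(602101727/44288) = 5072707049975/22144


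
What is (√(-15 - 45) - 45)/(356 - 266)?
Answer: -½ + I*√15/45 ≈ -0.5 + 0.086066*I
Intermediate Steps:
(√(-15 - 45) - 45)/(356 - 266) = (√(-60) - 45)/90 = (2*I*√15 - 45)*(1/90) = (-45 + 2*I*√15)*(1/90) = -½ + I*√15/45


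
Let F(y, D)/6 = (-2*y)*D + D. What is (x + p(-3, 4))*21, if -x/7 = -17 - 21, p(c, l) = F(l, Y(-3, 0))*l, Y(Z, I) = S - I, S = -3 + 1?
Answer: 12642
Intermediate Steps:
S = -2
Y(Z, I) = -2 - I
F(y, D) = 6*D - 12*D*y (F(y, D) = 6*((-2*y)*D + D) = 6*(-2*D*y + D) = 6*(D - 2*D*y) = 6*D - 12*D*y)
p(c, l) = l*(-12 + 24*l) (p(c, l) = (6*(-2 - 1*0)*(1 - 2*l))*l = (6*(-2 + 0)*(1 - 2*l))*l = (6*(-2)*(1 - 2*l))*l = (-12 + 24*l)*l = l*(-12 + 24*l))
x = 266 (x = -7*(-17 - 21) = -7*(-38) = 266)
(x + p(-3, 4))*21 = (266 + 12*4*(-1 + 2*4))*21 = (266 + 12*4*(-1 + 8))*21 = (266 + 12*4*7)*21 = (266 + 336)*21 = 602*21 = 12642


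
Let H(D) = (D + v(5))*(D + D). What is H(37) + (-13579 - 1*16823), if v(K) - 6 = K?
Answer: -26850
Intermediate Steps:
v(K) = 6 + K
H(D) = 2*D*(11 + D) (H(D) = (D + (6 + 5))*(D + D) = (D + 11)*(2*D) = (11 + D)*(2*D) = 2*D*(11 + D))
H(37) + (-13579 - 1*16823) = 2*37*(11 + 37) + (-13579 - 1*16823) = 2*37*48 + (-13579 - 16823) = 3552 - 30402 = -26850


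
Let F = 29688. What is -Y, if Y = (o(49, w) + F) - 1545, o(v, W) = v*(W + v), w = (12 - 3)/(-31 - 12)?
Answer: -1312951/43 ≈ -30534.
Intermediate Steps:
w = -9/43 (w = 9/(-43) = 9*(-1/43) = -9/43 ≈ -0.20930)
Y = 1312951/43 (Y = (49*(-9/43 + 49) + 29688) - 1545 = (49*(2098/43) + 29688) - 1545 = (102802/43 + 29688) - 1545 = 1379386/43 - 1545 = 1312951/43 ≈ 30534.)
-Y = -1*1312951/43 = -1312951/43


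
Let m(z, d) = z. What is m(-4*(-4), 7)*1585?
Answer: 25360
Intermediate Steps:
m(-4*(-4), 7)*1585 = -4*(-4)*1585 = 16*1585 = 25360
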